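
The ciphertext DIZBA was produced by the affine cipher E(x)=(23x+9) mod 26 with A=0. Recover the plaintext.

CJMUD

The inverse of 23 mod 26 is 17, since 23·17=391≡1. Apply D(y)=17·(y−9) mod 26:
D(3): 17·(3−9)=-102≡2 → C
I(8): 17·(8−9)=-17≡9 → J
Z(25): 17·(25−9)=272≡12 → M
B(1): 17·(1−9)=-136≡20 → U
A(0): 17·(0−9)=-153≡3 → D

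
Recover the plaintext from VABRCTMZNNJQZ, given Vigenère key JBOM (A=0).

MZNFTSYNEMVEQ

Repeat the key across the ciphertext: JBOMJBOMJBOMJ
V(21)−J(9): 12 → M
A(0)−B(1): -1≡25 → Z
B(1)−O(14): -13≡13 → N
R(17)−M(12): 5 → F
C(2)−J(9): -7≡19 → T
T(19)−B(1): 18 → S
M(12)−O(14): -2≡24 → Y
Z(25)−M(12): 13 → N
N(13)−J(9): 4 → E
N(13)−B(1): 12 → M
J(9)−O(14): -5≡21 → V
Q(16)−M(12): 4 → E
Z(25)−J(9): 16 → Q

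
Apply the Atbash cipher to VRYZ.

V(21) → E(4)
R(17) → I(8)
Y(24) → B(1)
Z(25) → A(0)

EIBA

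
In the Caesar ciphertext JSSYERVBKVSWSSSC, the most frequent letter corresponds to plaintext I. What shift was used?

10

The most frequent ciphertext letter is S (appears 6 times).
S is position 18; I is position 8.
Shift = 10.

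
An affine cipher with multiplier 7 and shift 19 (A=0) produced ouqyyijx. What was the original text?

The inverse of 7 mod 26 is 15, since 7·15=105≡1. Apply D(y)=15·(y−19) mod 26:
o(14): 15·(14−19)=-75≡3 → d
u(20): 15·(20−19)=15 → p
q(16): 15·(16−19)=-45≡7 → h
y(24): 15·(24−19)=75≡23 → x
y(24): 15·(24−19)=75≡23 → x
i(8): 15·(8−19)=-165≡17 → r
j(9): 15·(9−19)=-150≡6 → g
x(23): 15·(23−19)=60≡8 → i

dphxxrgi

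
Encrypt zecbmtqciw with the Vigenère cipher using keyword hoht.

Repeat the key across the message: hohthohtho
z(25)+h(7): 32≡6 → g
e(4)+o(14): 18 → s
c(2)+h(7): 9 → j
b(1)+t(19): 20 → u
m(12)+h(7): 19 → t
t(19)+o(14): 33≡7 → h
q(16)+h(7): 23 → x
c(2)+t(19): 21 → v
i(8)+h(7): 15 → p
w(22)+o(14): 36≡10 → k

gsjuthxvpk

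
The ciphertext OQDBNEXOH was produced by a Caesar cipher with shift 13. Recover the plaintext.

O(14): 14−13=1 → B
Q(16): 16−13=3 → D
D(3): 3−13=-10≡16 → Q
B(1): 1−13=-12≡14 → O
N(13): 13−13=0 → A
E(4): 4−13=-9≡17 → R
X(23): 23−13=10 → K
O(14): 14−13=1 → B
H(7): 7−13=-6≡20 → U

BDQOARKBU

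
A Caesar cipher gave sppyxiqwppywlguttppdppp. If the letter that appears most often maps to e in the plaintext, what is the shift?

The most frequent ciphertext letter is p (appears 9 times).
p is position 15; e is position 4.
Shift = 11.

11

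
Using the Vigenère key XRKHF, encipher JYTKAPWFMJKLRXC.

GPDRFMNPTOHCBEH

Repeat the key across the message: XRKHFXRKHFXRKHF
J(9)+X(23): 32≡6 → G
Y(24)+R(17): 41≡15 → P
T(19)+K(10): 29≡3 → D
K(10)+H(7): 17 → R
A(0)+F(5): 5 → F
P(15)+X(23): 38≡12 → M
W(22)+R(17): 39≡13 → N
F(5)+K(10): 15 → P
M(12)+H(7): 19 → T
J(9)+F(5): 14 → O
K(10)+X(23): 33≡7 → H
L(11)+R(17): 28≡2 → C
R(17)+K(10): 27≡1 → B
X(23)+H(7): 30≡4 → E
C(2)+F(5): 7 → H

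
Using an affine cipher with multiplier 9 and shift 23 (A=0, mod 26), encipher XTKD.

X(23): 9·23+23=230≡22 → W
T(19): 9·19+23=194≡12 → M
K(10): 9·10+23=113≡9 → J
D(3): 9·3+23=50≡24 → Y

WMJY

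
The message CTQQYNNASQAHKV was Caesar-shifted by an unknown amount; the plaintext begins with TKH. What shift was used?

9

From the crib: C(2)−T(19)=-17≡9, so the shift is 9.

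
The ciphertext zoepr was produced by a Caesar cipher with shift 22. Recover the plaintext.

z(25): 25−22=3 → d
o(14): 14−22=-8≡18 → s
e(4): 4−22=-18≡8 → i
p(15): 15−22=-7≡19 → t
r(17): 17−22=-5≡21 → v

dsitv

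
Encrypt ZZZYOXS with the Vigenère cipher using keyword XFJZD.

Repeat the key across the message: XFJZDXF
Z(25)+X(23): 48≡22 → W
Z(25)+F(5): 30≡4 → E
Z(25)+J(9): 34≡8 → I
Y(24)+Z(25): 49≡23 → X
O(14)+D(3): 17 → R
X(23)+X(23): 46≡20 → U
S(18)+F(5): 23 → X

WEIXRUX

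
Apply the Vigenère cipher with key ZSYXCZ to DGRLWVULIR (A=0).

Repeat the key across the message: ZSYXCZZSYX
D(3)+Z(25): 28≡2 → C
G(6)+S(18): 24 → Y
R(17)+Y(24): 41≡15 → P
L(11)+X(23): 34≡8 → I
W(22)+C(2): 24 → Y
V(21)+Z(25): 46≡20 → U
U(20)+Z(25): 45≡19 → T
L(11)+S(18): 29≡3 → D
I(8)+Y(24): 32≡6 → G
R(17)+X(23): 40≡14 → O

CYPIYUTDGO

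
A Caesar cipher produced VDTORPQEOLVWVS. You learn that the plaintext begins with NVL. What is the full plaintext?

From the crib: V(21)−N(13)=8, so the shift is 8.
Subtract 8 from each ciphertext letter:
V(21): 21−8=13 → N
D(3): 3−8=-5≡21 → V
T(19): 19−8=11 → L
O(14): 14−8=6 → G
R(17): 17−8=9 → J
P(15): 15−8=7 → H
Q(16): 16−8=8 → I
E(4): 4−8=-4≡22 → W
O(14): 14−8=6 → G
L(11): 11−8=3 → D
V(21): 21−8=13 → N
W(22): 22−8=14 → O
V(21): 21−8=13 → N
S(18): 18−8=10 → K

NVLGJHIWGDNONK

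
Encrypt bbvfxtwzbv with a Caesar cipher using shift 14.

ppjtlhknpj

b(1): 1+14=15 → p
b(1): 1+14=15 → p
v(21): 21+14=35≡9 → j
f(5): 5+14=19 → t
x(23): 23+14=37≡11 → l
t(19): 19+14=33≡7 → h
w(22): 22+14=36≡10 → k
z(25): 25+14=39≡13 → n
b(1): 1+14=15 → p
v(21): 21+14=35≡9 → j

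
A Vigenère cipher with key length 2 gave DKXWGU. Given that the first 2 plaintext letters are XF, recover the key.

GF

Subtract each crib letter from the matching ciphertext letter (mod 26):
D(3)−X(23)=-20≡6 → G
K(10)−F(5)=5 → F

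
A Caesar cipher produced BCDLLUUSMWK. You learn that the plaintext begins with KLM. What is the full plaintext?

KLMUUDDBVFT

From the crib: B(1)−K(10)=-9≡17, so the shift is 17.
Subtract 17 from each ciphertext letter:
B(1): 1−17=-16≡10 → K
C(2): 2−17=-15≡11 → L
D(3): 3−17=-14≡12 → M
L(11): 11−17=-6≡20 → U
L(11): 11−17=-6≡20 → U
U(20): 20−17=3 → D
U(20): 20−17=3 → D
S(18): 18−17=1 → B
M(12): 12−17=-5≡21 → V
W(22): 22−17=5 → F
K(10): 10−17=-7≡19 → T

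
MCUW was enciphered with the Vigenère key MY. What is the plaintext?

AEIY

Repeat the key across the ciphertext: MYMY
M(12)−M(12): 0 → A
C(2)−Y(24): -22≡4 → E
U(20)−M(12): 8 → I
W(22)−Y(24): -2≡24 → Y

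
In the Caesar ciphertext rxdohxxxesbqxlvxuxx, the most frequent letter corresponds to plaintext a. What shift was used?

23

The most frequent ciphertext letter is x (appears 8 times).
x is position 23; a is position 0.
Shift = 23.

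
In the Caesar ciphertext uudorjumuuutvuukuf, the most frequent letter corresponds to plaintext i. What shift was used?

12

The most frequent ciphertext letter is u (appears 9 times).
u is position 20; i is position 8.
Shift = 12.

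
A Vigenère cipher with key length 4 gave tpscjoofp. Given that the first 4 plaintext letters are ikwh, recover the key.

lfwv

Subtract each crib letter from the matching ciphertext letter (mod 26):
t(19)−i(8)=11 → l
p(15)−k(10)=5 → f
s(18)−w(22)=-4≡22 → w
c(2)−h(7)=-5≡21 → v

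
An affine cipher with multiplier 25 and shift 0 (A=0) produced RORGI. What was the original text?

JMJUS

The inverse of 25 mod 26 is 25, since 25·25=625≡1. Apply D(y)=25·(y−0) mod 26:
R(17): 25·(17−0)=425≡9 → J
O(14): 25·(14−0)=350≡12 → M
R(17): 25·(17−0)=425≡9 → J
G(6): 25·(6−0)=150≡20 → U
I(8): 25·(8−0)=200≡18 → S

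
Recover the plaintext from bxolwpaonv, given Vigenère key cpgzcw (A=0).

Repeat the key across the ciphertext: cpgzcwcpgz
b(1)−c(2): -1≡25 → z
x(23)−p(15): 8 → i
o(14)−g(6): 8 → i
l(11)−z(25): -14≡12 → m
w(22)−c(2): 20 → u
p(15)−w(22): -7≡19 → t
a(0)−c(2): -2≡24 → y
o(14)−p(15): -1≡25 → z
n(13)−g(6): 7 → h
v(21)−z(25): -4≡22 → w

ziimutyzhw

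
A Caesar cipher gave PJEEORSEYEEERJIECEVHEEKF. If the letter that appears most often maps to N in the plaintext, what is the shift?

17

The most frequent ciphertext letter is E (appears 10 times).
E is position 4; N is position 13.
Shift = -9≡17.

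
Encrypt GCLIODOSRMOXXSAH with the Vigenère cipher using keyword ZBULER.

FDFTSUNTLXSOWTUS

Repeat the key across the message: ZBULERZBULERZBUL
G(6)+Z(25): 31≡5 → F
C(2)+B(1): 3 → D
L(11)+U(20): 31≡5 → F
I(8)+L(11): 19 → T
O(14)+E(4): 18 → S
D(3)+R(17): 20 → U
O(14)+Z(25): 39≡13 → N
S(18)+B(1): 19 → T
R(17)+U(20): 37≡11 → L
M(12)+L(11): 23 → X
O(14)+E(4): 18 → S
X(23)+R(17): 40≡14 → O
X(23)+Z(25): 48≡22 → W
S(18)+B(1): 19 → T
A(0)+U(20): 20 → U
H(7)+L(11): 18 → S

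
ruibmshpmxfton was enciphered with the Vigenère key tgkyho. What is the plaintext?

Repeat the key across the ciphertext: tgkyhotgkyhotg
r(17)−t(19): -2≡24 → y
u(20)−g(6): 14 → o
i(8)−k(10): -2≡24 → y
b(1)−y(24): -23≡3 → d
m(12)−h(7): 5 → f
s(18)−o(14): 4 → e
h(7)−t(19): -12≡14 → o
p(15)−g(6): 9 → j
m(12)−k(10): 2 → c
x(23)−y(24): -1≡25 → z
f(5)−h(7): -2≡24 → y
t(19)−o(14): 5 → f
o(14)−t(19): -5≡21 → v
n(13)−g(6): 7 → h

yoydfeojczyfvh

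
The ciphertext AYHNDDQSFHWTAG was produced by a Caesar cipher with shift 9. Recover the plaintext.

RPYEUUHJWYNKRX

A(0): 0−9=-9≡17 → R
Y(24): 24−9=15 → P
H(7): 7−9=-2≡24 → Y
N(13): 13−9=4 → E
D(3): 3−9=-6≡20 → U
D(3): 3−9=-6≡20 → U
Q(16): 16−9=7 → H
S(18): 18−9=9 → J
F(5): 5−9=-4≡22 → W
H(7): 7−9=-2≡24 → Y
W(22): 22−9=13 → N
T(19): 19−9=10 → K
A(0): 0−9=-9≡17 → R
G(6): 6−9=-3≡23 → X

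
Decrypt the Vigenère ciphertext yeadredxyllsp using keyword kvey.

Repeat the key across the ciphertext: kveykveykveyk
y(24)−k(10): 14 → o
e(4)−v(21): -17≡9 → j
a(0)−e(4): -4≡22 → w
d(3)−y(24): -21≡5 → f
r(17)−k(10): 7 → h
e(4)−v(21): -17≡9 → j
d(3)−e(4): -1≡25 → z
x(23)−y(24): -1≡25 → z
y(24)−k(10): 14 → o
l(11)−v(21): -10≡16 → q
l(11)−e(4): 7 → h
s(18)−y(24): -6≡20 → u
p(15)−k(10): 5 → f

ojwfhjzzoqhuf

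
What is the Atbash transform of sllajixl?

s(18) → h(7)
l(11) → o(14)
l(11) → o(14)
a(0) → z(25)
j(9) → q(16)
i(8) → r(17)
x(23) → c(2)
l(11) → o(14)

hoozqrco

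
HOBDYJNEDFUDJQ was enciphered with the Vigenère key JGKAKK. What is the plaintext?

YIRDOZEYTFKTAK

Repeat the key across the ciphertext: JGKAKKJGKAKKJG
H(7)−J(9): -2≡24 → Y
O(14)−G(6): 8 → I
B(1)−K(10): -9≡17 → R
D(3)−A(0): 3 → D
Y(24)−K(10): 14 → O
J(9)−K(10): -1≡25 → Z
N(13)−J(9): 4 → E
E(4)−G(6): -2≡24 → Y
D(3)−K(10): -7≡19 → T
F(5)−A(0): 5 → F
U(20)−K(10): 10 → K
D(3)−K(10): -7≡19 → T
J(9)−J(9): 0 → A
Q(16)−G(6): 10 → K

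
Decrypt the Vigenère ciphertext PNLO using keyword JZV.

Repeat the key across the ciphertext: JZVJ
P(15)−J(9): 6 → G
N(13)−Z(25): -12≡14 → O
L(11)−V(21): -10≡16 → Q
O(14)−J(9): 5 → F

GOQF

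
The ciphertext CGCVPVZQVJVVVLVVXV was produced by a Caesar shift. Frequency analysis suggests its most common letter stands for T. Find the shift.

The most frequent ciphertext letter is V (appears 9 times).
V is position 21; T is position 19.
Shift = 2.

2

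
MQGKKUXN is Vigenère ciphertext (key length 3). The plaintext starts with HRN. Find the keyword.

Subtract each crib letter from the matching ciphertext letter (mod 26):
M(12)−H(7)=5 → F
Q(16)−R(17)=-1≡25 → Z
G(6)−N(13)=-7≡19 → T

FZT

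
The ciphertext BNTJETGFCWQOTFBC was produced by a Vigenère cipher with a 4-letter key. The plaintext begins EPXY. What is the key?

XYWL

Subtract each crib letter from the matching ciphertext letter (mod 26):
B(1)−E(4)=-3≡23 → X
N(13)−P(15)=-2≡24 → Y
T(19)−X(23)=-4≡22 → W
J(9)−Y(24)=-15≡11 → L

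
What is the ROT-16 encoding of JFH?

J(9): 9+16=25 → Z
F(5): 5+16=21 → V
H(7): 7+16=23 → X

ZVX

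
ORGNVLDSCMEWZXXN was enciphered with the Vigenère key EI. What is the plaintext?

Repeat the key across the ciphertext: EIEIEIEIEIEIEIEI
O(14)−E(4): 10 → K
R(17)−I(8): 9 → J
G(6)−E(4): 2 → C
N(13)−I(8): 5 → F
V(21)−E(4): 17 → R
L(11)−I(8): 3 → D
D(3)−E(4): -1≡25 → Z
S(18)−I(8): 10 → K
C(2)−E(4): -2≡24 → Y
M(12)−I(8): 4 → E
E(4)−E(4): 0 → A
W(22)−I(8): 14 → O
Z(25)−E(4): 21 → V
X(23)−I(8): 15 → P
X(23)−E(4): 19 → T
N(13)−I(8): 5 → F

KJCFRDZKYEAOVPTF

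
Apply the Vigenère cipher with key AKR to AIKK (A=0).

Repeat the key across the message: AKRA
A(0)+A(0): 0 → A
I(8)+K(10): 18 → S
K(10)+R(17): 27≡1 → B
K(10)+A(0): 10 → K

ASBK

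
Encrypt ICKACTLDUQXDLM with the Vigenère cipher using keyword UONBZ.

Repeat the key across the message: UONBZUONBZUONB
I(8)+U(20): 28≡2 → C
C(2)+O(14): 16 → Q
K(10)+N(13): 23 → X
A(0)+B(1): 1 → B
C(2)+Z(25): 27≡1 → B
T(19)+U(20): 39≡13 → N
L(11)+O(14): 25 → Z
D(3)+N(13): 16 → Q
U(20)+B(1): 21 → V
Q(16)+Z(25): 41≡15 → P
X(23)+U(20): 43≡17 → R
D(3)+O(14): 17 → R
L(11)+N(13): 24 → Y
M(12)+B(1): 13 → N

CQXBBNZQVPRRYN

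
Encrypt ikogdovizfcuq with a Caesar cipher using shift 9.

rtxpmxerioldz

i(8): 8+9=17 → r
k(10): 10+9=19 → t
o(14): 14+9=23 → x
g(6): 6+9=15 → p
d(3): 3+9=12 → m
o(14): 14+9=23 → x
v(21): 21+9=30≡4 → e
i(8): 8+9=17 → r
z(25): 25+9=34≡8 → i
f(5): 5+9=14 → o
c(2): 2+9=11 → l
u(20): 20+9=29≡3 → d
q(16): 16+9=25 → z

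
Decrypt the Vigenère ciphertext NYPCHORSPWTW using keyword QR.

XHZLRXBBZFDF

Repeat the key across the ciphertext: QRQRQRQRQRQR
N(13)−Q(16): -3≡23 → X
Y(24)−R(17): 7 → H
P(15)−Q(16): -1≡25 → Z
C(2)−R(17): -15≡11 → L
H(7)−Q(16): -9≡17 → R
O(14)−R(17): -3≡23 → X
R(17)−Q(16): 1 → B
S(18)−R(17): 1 → B
P(15)−Q(16): -1≡25 → Z
W(22)−R(17): 5 → F
T(19)−Q(16): 3 → D
W(22)−R(17): 5 → F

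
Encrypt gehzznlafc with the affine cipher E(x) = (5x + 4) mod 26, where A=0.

iynzzrhedo

g(6): 5·6+4=34≡8 → i
e(4): 5·4+4=24 → y
h(7): 5·7+4=39≡13 → n
z(25): 5·25+4=129≡25 → z
z(25): 5·25+4=129≡25 → z
n(13): 5·13+4=69≡17 → r
l(11): 5·11+4=59≡7 → h
a(0): 5·0+4=4 → e
f(5): 5·5+4=29≡3 → d
c(2): 5·2+4=14 → o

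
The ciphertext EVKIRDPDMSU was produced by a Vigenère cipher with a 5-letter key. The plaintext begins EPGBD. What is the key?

AGEHO

Subtract each crib letter from the matching ciphertext letter (mod 26):
E(4)−E(4)=0 → A
V(21)−P(15)=6 → G
K(10)−G(6)=4 → E
I(8)−B(1)=7 → H
R(17)−D(3)=14 → O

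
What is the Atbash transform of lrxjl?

oicqo

l(11) → o(14)
r(17) → i(8)
x(23) → c(2)
j(9) → q(16)
l(11) → o(14)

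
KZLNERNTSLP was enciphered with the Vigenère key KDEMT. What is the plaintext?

AWHBLHKPGSF

Repeat the key across the ciphertext: KDEMTKDEMTK
K(10)−K(10): 0 → A
Z(25)−D(3): 22 → W
L(11)−E(4): 7 → H
N(13)−M(12): 1 → B
E(4)−T(19): -15≡11 → L
R(17)−K(10): 7 → H
N(13)−D(3): 10 → K
T(19)−E(4): 15 → P
S(18)−M(12): 6 → G
L(11)−T(19): -8≡18 → S
P(15)−K(10): 5 → F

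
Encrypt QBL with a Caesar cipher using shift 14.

EPZ

Q(16): 16+14=30≡4 → E
B(1): 1+14=15 → P
L(11): 11+14=25 → Z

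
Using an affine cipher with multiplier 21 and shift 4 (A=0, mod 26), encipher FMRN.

FWXR

F(5): 21·5+4=109≡5 → F
M(12): 21·12+4=256≡22 → W
R(17): 21·17+4=361≡23 → X
N(13): 21·13+4=277≡17 → R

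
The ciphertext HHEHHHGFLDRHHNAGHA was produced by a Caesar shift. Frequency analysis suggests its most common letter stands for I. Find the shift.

25

The most frequent ciphertext letter is H (appears 8 times).
H is position 7; I is position 8.
Shift = -1≡25.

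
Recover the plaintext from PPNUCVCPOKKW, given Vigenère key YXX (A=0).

Repeat the key across the ciphertext: YXXYXXYXXYXX
P(15)−Y(24): -9≡17 → R
P(15)−X(23): -8≡18 → S
N(13)−X(23): -10≡16 → Q
U(20)−Y(24): -4≡22 → W
C(2)−X(23): -21≡5 → F
V(21)−X(23): -2≡24 → Y
C(2)−Y(24): -22≡4 → E
P(15)−X(23): -8≡18 → S
O(14)−X(23): -9≡17 → R
K(10)−Y(24): -14≡12 → M
K(10)−X(23): -13≡13 → N
W(22)−X(23): -1≡25 → Z

RSQWFYESRMNZ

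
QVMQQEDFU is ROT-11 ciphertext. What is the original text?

Q(16): 16−11=5 → F
V(21): 21−11=10 → K
M(12): 12−11=1 → B
Q(16): 16−11=5 → F
Q(16): 16−11=5 → F
E(4): 4−11=-7≡19 → T
D(3): 3−11=-8≡18 → S
F(5): 5−11=-6≡20 → U
U(20): 20−11=9 → J

FKBFFTSUJ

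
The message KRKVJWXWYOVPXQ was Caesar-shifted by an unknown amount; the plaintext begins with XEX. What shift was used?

13

From the crib: K(10)−X(23)=-13≡13, so the shift is 13.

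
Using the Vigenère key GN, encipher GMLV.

Repeat the key across the message: GNGN
G(6)+G(6): 12 → M
M(12)+N(13): 25 → Z
L(11)+G(6): 17 → R
V(21)+N(13): 34≡8 → I

MZRI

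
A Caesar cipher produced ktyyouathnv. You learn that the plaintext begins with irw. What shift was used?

2

From the crib: k(10)−i(8)=2, so the shift is 2.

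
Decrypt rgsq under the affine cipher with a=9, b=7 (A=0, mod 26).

exhb

The inverse of 9 mod 26 is 3, since 9·3=27≡1. Apply D(y)=3·(y−7) mod 26:
r(17): 3·(17−7)=30≡4 → e
g(6): 3·(6−7)=-3≡23 → x
s(18): 3·(18−7)=33≡7 → h
q(16): 3·(16−7)=27≡1 → b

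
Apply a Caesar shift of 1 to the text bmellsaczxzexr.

cnfmmtbdayafys

b(1): 1+1=2 → c
m(12): 12+1=13 → n
e(4): 4+1=5 → f
l(11): 11+1=12 → m
l(11): 11+1=12 → m
s(18): 18+1=19 → t
a(0): 0+1=1 → b
c(2): 2+1=3 → d
z(25): 25+1=26≡0 → a
x(23): 23+1=24 → y
z(25): 25+1=26≡0 → a
e(4): 4+1=5 → f
x(23): 23+1=24 → y
r(17): 17+1=18 → s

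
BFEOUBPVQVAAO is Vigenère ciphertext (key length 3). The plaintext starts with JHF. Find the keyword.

Subtract each crib letter from the matching ciphertext letter (mod 26):
B(1)−J(9)=-8≡18 → S
F(5)−H(7)=-2≡24 → Y
E(4)−F(5)=-1≡25 → Z

SYZ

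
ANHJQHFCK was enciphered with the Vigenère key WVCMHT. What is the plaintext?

Repeat the key across the ciphertext: WVCMHTWVC
A(0)−W(22): -22≡4 → E
N(13)−V(21): -8≡18 → S
H(7)−C(2): 5 → F
J(9)−M(12): -3≡23 → X
Q(16)−H(7): 9 → J
H(7)−T(19): -12≡14 → O
F(5)−W(22): -17≡9 → J
C(2)−V(21): -19≡7 → H
K(10)−C(2): 8 → I

ESFXJOJHI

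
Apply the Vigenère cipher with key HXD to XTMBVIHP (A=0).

Repeat the key across the message: HXDHXDHX
X(23)+H(7): 30≡4 → E
T(19)+X(23): 42≡16 → Q
M(12)+D(3): 15 → P
B(1)+H(7): 8 → I
V(21)+X(23): 44≡18 → S
I(8)+D(3): 11 → L
H(7)+H(7): 14 → O
P(15)+X(23): 38≡12 → M

EQPISLOM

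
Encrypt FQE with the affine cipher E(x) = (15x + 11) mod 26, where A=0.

IRT

F(5): 15·5+11=86≡8 → I
Q(16): 15·16+11=251≡17 → R
E(4): 15·4+11=71≡19 → T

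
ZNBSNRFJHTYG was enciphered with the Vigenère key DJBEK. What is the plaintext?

Repeat the key across the ciphertext: DJBEKDJBEKDJ
Z(25)−D(3): 22 → W
N(13)−J(9): 4 → E
B(1)−B(1): 0 → A
S(18)−E(4): 14 → O
N(13)−K(10): 3 → D
R(17)−D(3): 14 → O
F(5)−J(9): -4≡22 → W
J(9)−B(1): 8 → I
H(7)−E(4): 3 → D
T(19)−K(10): 9 → J
Y(24)−D(3): 21 → V
G(6)−J(9): -3≡23 → X

WEAODOWIDJVX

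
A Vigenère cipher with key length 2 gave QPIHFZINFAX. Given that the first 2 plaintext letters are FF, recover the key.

LK

Subtract each crib letter from the matching ciphertext letter (mod 26):
Q(16)−F(5)=11 → L
P(15)−F(5)=10 → K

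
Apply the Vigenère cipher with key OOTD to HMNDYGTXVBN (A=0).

Repeat the key across the message: OOTDOOTDOOT
H(7)+O(14): 21 → V
M(12)+O(14): 26≡0 → A
N(13)+T(19): 32≡6 → G
D(3)+D(3): 6 → G
Y(24)+O(14): 38≡12 → M
G(6)+O(14): 20 → U
T(19)+T(19): 38≡12 → M
X(23)+D(3): 26≡0 → A
V(21)+O(14): 35≡9 → J
B(1)+O(14): 15 → P
N(13)+T(19): 32≡6 → G

VAGGMUMAJPG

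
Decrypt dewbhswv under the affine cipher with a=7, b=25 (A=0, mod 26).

The inverse of 7 mod 26 is 15, since 7·15=105≡1. Apply D(y)=15·(y−25) mod 26:
d(3): 15·(3−25)=-330≡8 → i
e(4): 15·(4−25)=-315≡23 → x
w(22): 15·(22−25)=-45≡7 → h
b(1): 15·(1−25)=-360≡4 → e
h(7): 15·(7−25)=-270≡16 → q
s(18): 15·(18−25)=-105≡25 → z
w(22): 15·(22−25)=-45≡7 → h
v(21): 15·(21−25)=-60≡18 → s

ixheqzhs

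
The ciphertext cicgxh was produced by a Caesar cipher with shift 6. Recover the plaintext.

wcwarb

c(2): 2−6=-4≡22 → w
i(8): 8−6=2 → c
c(2): 2−6=-4≡22 → w
g(6): 6−6=0 → a
x(23): 23−6=17 → r
h(7): 7−6=1 → b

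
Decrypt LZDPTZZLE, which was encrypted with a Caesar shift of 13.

L(11): 11−13=-2≡24 → Y
Z(25): 25−13=12 → M
D(3): 3−13=-10≡16 → Q
P(15): 15−13=2 → C
T(19): 19−13=6 → G
Z(25): 25−13=12 → M
Z(25): 25−13=12 → M
L(11): 11−13=-2≡24 → Y
E(4): 4−13=-9≡17 → R

YMQCGMMYR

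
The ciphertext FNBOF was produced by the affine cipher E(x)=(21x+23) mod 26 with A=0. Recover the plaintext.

OCUHO

The inverse of 21 mod 26 is 5, since 21·5=105≡1. Apply D(y)=5·(y−23) mod 26:
F(5): 5·(5−23)=-90≡14 → O
N(13): 5·(13−23)=-50≡2 → C
B(1): 5·(1−23)=-110≡20 → U
O(14): 5·(14−23)=-45≡7 → H
F(5): 5·(5−23)=-90≡14 → O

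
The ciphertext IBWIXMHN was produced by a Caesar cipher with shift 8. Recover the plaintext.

I(8): 8−8=0 → A
B(1): 1−8=-7≡19 → T
W(22): 22−8=14 → O
I(8): 8−8=0 → A
X(23): 23−8=15 → P
M(12): 12−8=4 → E
H(7): 7−8=-1≡25 → Z
N(13): 13−8=5 → F

ATOAPEZF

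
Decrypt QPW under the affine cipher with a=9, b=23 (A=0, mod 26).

The inverse of 9 mod 26 is 3, since 9·3=27≡1. Apply D(y)=3·(y−23) mod 26:
Q(16): 3·(16−23)=-21≡5 → F
P(15): 3·(15−23)=-24≡2 → C
W(22): 3·(22−23)=-3≡23 → X

FCX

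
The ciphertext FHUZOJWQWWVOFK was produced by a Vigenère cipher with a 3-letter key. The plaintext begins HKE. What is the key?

Subtract each crib letter from the matching ciphertext letter (mod 26):
F(5)−H(7)=-2≡24 → Y
H(7)−K(10)=-3≡23 → X
U(20)−E(4)=16 → Q

YXQ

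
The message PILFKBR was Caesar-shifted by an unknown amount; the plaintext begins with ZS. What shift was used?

From the crib: P(15)−Z(25)=-10≡16, so the shift is 16.

16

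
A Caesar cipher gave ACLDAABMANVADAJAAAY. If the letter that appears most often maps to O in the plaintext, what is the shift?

The most frequent ciphertext letter is A (appears 9 times).
A is position 0; O is position 14.
Shift = -14≡12.

12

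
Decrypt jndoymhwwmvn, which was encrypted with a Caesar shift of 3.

j(9): 9−3=6 → g
n(13): 13−3=10 → k
d(3): 3−3=0 → a
o(14): 14−3=11 → l
y(24): 24−3=21 → v
m(12): 12−3=9 → j
h(7): 7−3=4 → e
w(22): 22−3=19 → t
w(22): 22−3=19 → t
m(12): 12−3=9 → j
v(21): 21−3=18 → s
n(13): 13−3=10 → k

gkalvjettjsk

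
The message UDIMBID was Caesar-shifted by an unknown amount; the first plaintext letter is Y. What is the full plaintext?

YHMQFMH

From the crib: U(20)−Y(24)=-4≡22, so the shift is 22.
Subtract 22 from each ciphertext letter:
U(20): 20−22=-2≡24 → Y
D(3): 3−22=-19≡7 → H
I(8): 8−22=-14≡12 → M
M(12): 12−22=-10≡16 → Q
B(1): 1−22=-21≡5 → F
I(8): 8−22=-14≡12 → M
D(3): 3−22=-19≡7 → H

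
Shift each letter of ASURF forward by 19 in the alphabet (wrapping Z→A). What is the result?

TLNKY

A(0): 0+19=19 → T
S(18): 18+19=37≡11 → L
U(20): 20+19=39≡13 → N
R(17): 17+19=36≡10 → K
F(5): 5+19=24 → Y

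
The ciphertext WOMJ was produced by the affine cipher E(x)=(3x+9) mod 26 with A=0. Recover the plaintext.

NTBA

The inverse of 3 mod 26 is 9, since 3·9=27≡1. Apply D(y)=9·(y−9) mod 26:
W(22): 9·(22−9)=117≡13 → N
O(14): 9·(14−9)=45≡19 → T
M(12): 9·(12−9)=27≡1 → B
J(9): 9·(9−9)=0 → A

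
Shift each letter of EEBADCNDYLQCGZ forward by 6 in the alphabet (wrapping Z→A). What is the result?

E(4): 4+6=10 → K
E(4): 4+6=10 → K
B(1): 1+6=7 → H
A(0): 0+6=6 → G
D(3): 3+6=9 → J
C(2): 2+6=8 → I
N(13): 13+6=19 → T
D(3): 3+6=9 → J
Y(24): 24+6=30≡4 → E
L(11): 11+6=17 → R
Q(16): 16+6=22 → W
C(2): 2+6=8 → I
G(6): 6+6=12 → M
Z(25): 25+6=31≡5 → F

KKHGJITJERWIMF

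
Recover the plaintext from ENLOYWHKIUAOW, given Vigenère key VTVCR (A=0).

Repeat the key across the ciphertext: VTVCRVTVCRVTV
E(4)−V(21): -17≡9 → J
N(13)−T(19): -6≡20 → U
L(11)−V(21): -10≡16 → Q
O(14)−C(2): 12 → M
Y(24)−R(17): 7 → H
W(22)−V(21): 1 → B
H(7)−T(19): -12≡14 → O
K(10)−V(21): -11≡15 → P
I(8)−C(2): 6 → G
U(20)−R(17): 3 → D
A(0)−V(21): -21≡5 → F
O(14)−T(19): -5≡21 → V
W(22)−V(21): 1 → B

JUQMHBOPGDFVB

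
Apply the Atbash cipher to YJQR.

BQJI

Y(24) → B(1)
J(9) → Q(16)
Q(16) → J(9)
R(17) → I(8)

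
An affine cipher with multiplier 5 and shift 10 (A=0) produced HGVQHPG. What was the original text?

PUXWPBU

The inverse of 5 mod 26 is 21, since 5·21=105≡1. Apply D(y)=21·(y−10) mod 26:
H(7): 21·(7−10)=-63≡15 → P
G(6): 21·(6−10)=-84≡20 → U
V(21): 21·(21−10)=231≡23 → X
Q(16): 21·(16−10)=126≡22 → W
H(7): 21·(7−10)=-63≡15 → P
P(15): 21·(15−10)=105≡1 → B
G(6): 21·(6−10)=-84≡20 → U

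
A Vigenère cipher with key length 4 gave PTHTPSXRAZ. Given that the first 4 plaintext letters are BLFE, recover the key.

OICP

Subtract each crib letter from the matching ciphertext letter (mod 26):
P(15)−B(1)=14 → O
T(19)−L(11)=8 → I
H(7)−F(5)=2 → C
T(19)−E(4)=15 → P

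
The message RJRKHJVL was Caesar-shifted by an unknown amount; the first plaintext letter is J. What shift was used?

From the crib: R(17)−J(9)=8, so the shift is 8.

8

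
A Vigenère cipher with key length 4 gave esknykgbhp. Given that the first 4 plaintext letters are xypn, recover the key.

Subtract each crib letter from the matching ciphertext letter (mod 26):
e(4)−x(23)=-19≡7 → h
s(18)−y(24)=-6≡20 → u
k(10)−p(15)=-5≡21 → v
n(13)−n(13)=0 → a

huva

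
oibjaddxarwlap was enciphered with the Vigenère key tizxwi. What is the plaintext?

vacmevkpbuadhh

Repeat the key across the ciphertext: tizxwitizxwiti
o(14)−t(19): -5≡21 → v
i(8)−i(8): 0 → a
b(1)−z(25): -24≡2 → c
j(9)−x(23): -14≡12 → m
a(0)−w(22): -22≡4 → e
d(3)−i(8): -5≡21 → v
d(3)−t(19): -16≡10 → k
x(23)−i(8): 15 → p
a(0)−z(25): -25≡1 → b
r(17)−x(23): -6≡20 → u
w(22)−w(22): 0 → a
l(11)−i(8): 3 → d
a(0)−t(19): -19≡7 → h
p(15)−i(8): 7 → h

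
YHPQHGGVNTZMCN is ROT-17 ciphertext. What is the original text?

Y(24): 24−17=7 → H
H(7): 7−17=-10≡16 → Q
P(15): 15−17=-2≡24 → Y
Q(16): 16−17=-1≡25 → Z
H(7): 7−17=-10≡16 → Q
G(6): 6−17=-11≡15 → P
G(6): 6−17=-11≡15 → P
V(21): 21−17=4 → E
N(13): 13−17=-4≡22 → W
T(19): 19−17=2 → C
Z(25): 25−17=8 → I
M(12): 12−17=-5≡21 → V
C(2): 2−17=-15≡11 → L
N(13): 13−17=-4≡22 → W

HQYZQPPEWCIVLW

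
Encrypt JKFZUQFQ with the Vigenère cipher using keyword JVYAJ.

Repeat the key across the message: JVYAJJVY
J(9)+J(9): 18 → S
K(10)+V(21): 31≡5 → F
F(5)+Y(24): 29≡3 → D
Z(25)+A(0): 25 → Z
U(20)+J(9): 29≡3 → D
Q(16)+J(9): 25 → Z
F(5)+V(21): 26≡0 → A
Q(16)+Y(24): 40≡14 → O

SFDZDZAO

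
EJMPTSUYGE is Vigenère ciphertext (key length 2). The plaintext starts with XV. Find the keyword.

Subtract each crib letter from the matching ciphertext letter (mod 26):
E(4)−X(23)=-19≡7 → H
J(9)−V(21)=-12≡14 → O

HO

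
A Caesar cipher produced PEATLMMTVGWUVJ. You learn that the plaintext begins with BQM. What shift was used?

From the crib: P(15)−B(1)=14, so the shift is 14.

14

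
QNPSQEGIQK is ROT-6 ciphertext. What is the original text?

Q(16): 16−6=10 → K
N(13): 13−6=7 → H
P(15): 15−6=9 → J
S(18): 18−6=12 → M
Q(16): 16−6=10 → K
E(4): 4−6=-2≡24 → Y
G(6): 6−6=0 → A
I(8): 8−6=2 → C
Q(16): 16−6=10 → K
K(10): 10−6=4 → E

KHJMKYACKE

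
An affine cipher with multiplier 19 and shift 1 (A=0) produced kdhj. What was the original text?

vwok

The inverse of 19 mod 26 is 11, since 19·11=209≡1. Apply D(y)=11·(y−1) mod 26:
k(10): 11·(10−1)=99≡21 → v
d(3): 11·(3−1)=22 → w
h(7): 11·(7−1)=66≡14 → o
j(9): 11·(9−1)=88≡10 → k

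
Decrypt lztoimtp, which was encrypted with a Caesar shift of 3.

iwqlfjqm

l(11): 11−3=8 → i
z(25): 25−3=22 → w
t(19): 19−3=16 → q
o(14): 14−3=11 → l
i(8): 8−3=5 → f
m(12): 12−3=9 → j
t(19): 19−3=16 → q
p(15): 15−3=12 → m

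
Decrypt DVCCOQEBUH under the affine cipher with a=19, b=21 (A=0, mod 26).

KAZZBXVOPC

The inverse of 19 mod 26 is 11, since 19·11=209≡1. Apply D(y)=11·(y−21) mod 26:
D(3): 11·(3−21)=-198≡10 → K
V(21): 11·(21−21)=0 → A
C(2): 11·(2−21)=-209≡25 → Z
C(2): 11·(2−21)=-209≡25 → Z
O(14): 11·(14−21)=-77≡1 → B
Q(16): 11·(16−21)=-55≡23 → X
E(4): 11·(4−21)=-187≡21 → V
B(1): 11·(1−21)=-220≡14 → O
U(20): 11·(20−21)=-11≡15 → P
H(7): 11·(7−21)=-154≡2 → C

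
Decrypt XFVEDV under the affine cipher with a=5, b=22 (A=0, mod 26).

VHFMRF

The inverse of 5 mod 26 is 21, since 5·21=105≡1. Apply D(y)=21·(y−22) mod 26:
X(23): 21·(23−22)=21 → V
F(5): 21·(5−22)=-357≡7 → H
V(21): 21·(21−22)=-21≡5 → F
E(4): 21·(4−22)=-378≡12 → M
D(3): 21·(3−22)=-399≡17 → R
V(21): 21·(21−22)=-21≡5 → F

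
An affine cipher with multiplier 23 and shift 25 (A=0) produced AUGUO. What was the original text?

The inverse of 23 mod 26 is 17, since 23·17=391≡1. Apply D(y)=17·(y−25) mod 26:
A(0): 17·(0−25)=-425≡17 → R
U(20): 17·(20−25)=-85≡19 → T
G(6): 17·(6−25)=-323≡15 → P
U(20): 17·(20−25)=-85≡19 → T
O(14): 17·(14−25)=-187≡21 → V

RTPTV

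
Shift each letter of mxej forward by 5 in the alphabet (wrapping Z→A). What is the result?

m(12): 12+5=17 → r
x(23): 23+5=28≡2 → c
e(4): 4+5=9 → j
j(9): 9+5=14 → o

rcjo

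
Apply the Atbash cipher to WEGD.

W(22) → D(3)
E(4) → V(21)
G(6) → T(19)
D(3) → W(22)

DVTW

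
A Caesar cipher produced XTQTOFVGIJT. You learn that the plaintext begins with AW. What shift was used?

From the crib: X(23)−A(0)=23, so the shift is 23.

23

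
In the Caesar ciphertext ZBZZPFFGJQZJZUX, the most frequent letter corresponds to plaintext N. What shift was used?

12

The most frequent ciphertext letter is Z (appears 5 times).
Z is position 25; N is position 13.
Shift = 12.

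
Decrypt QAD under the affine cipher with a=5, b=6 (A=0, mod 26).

The inverse of 5 mod 26 is 21, since 5·21=105≡1. Apply D(y)=21·(y−6) mod 26:
Q(16): 21·(16−6)=210≡2 → C
A(0): 21·(0−6)=-126≡4 → E
D(3): 21·(3−6)=-63≡15 → P

CEP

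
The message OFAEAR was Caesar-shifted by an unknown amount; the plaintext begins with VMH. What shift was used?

From the crib: O(14)−V(21)=-7≡19, so the shift is 19.

19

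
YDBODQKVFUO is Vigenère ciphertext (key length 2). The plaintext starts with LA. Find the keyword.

ND

Subtract each crib letter from the matching ciphertext letter (mod 26):
Y(24)−L(11)=13 → N
D(3)−A(0)=3 → D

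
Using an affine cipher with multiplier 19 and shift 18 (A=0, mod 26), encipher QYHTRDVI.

KGVPDXBO

Q(16): 19·16+18=322≡10 → K
Y(24): 19·24+18=474≡6 → G
H(7): 19·7+18=151≡21 → V
T(19): 19·19+18=379≡15 → P
R(17): 19·17+18=341≡3 → D
D(3): 19·3+18=75≡23 → X
V(21): 19·21+18=417≡1 → B
I(8): 19·8+18=170≡14 → O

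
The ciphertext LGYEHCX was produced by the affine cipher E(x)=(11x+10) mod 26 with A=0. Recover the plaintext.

The inverse of 11 mod 26 is 19, since 11·19=209≡1. Apply D(y)=19·(y−10) mod 26:
L(11): 19·(11−10)=19 → T
G(6): 19·(6−10)=-76≡2 → C
Y(24): 19·(24−10)=266≡6 → G
E(4): 19·(4−10)=-114≡16 → Q
H(7): 19·(7−10)=-57≡21 → V
C(2): 19·(2−10)=-152≡4 → E
X(23): 19·(23−10)=247≡13 → N

TCGQVEN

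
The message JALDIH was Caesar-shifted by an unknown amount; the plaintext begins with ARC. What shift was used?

From the crib: J(9)−A(0)=9, so the shift is 9.

9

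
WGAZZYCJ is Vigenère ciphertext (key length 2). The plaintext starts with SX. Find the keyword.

EJ

Subtract each crib letter from the matching ciphertext letter (mod 26):
W(22)−S(18)=4 → E
G(6)−X(23)=-17≡9 → J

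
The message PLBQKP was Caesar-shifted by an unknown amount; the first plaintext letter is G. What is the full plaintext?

GCSHBG

From the crib: P(15)−G(6)=9, so the shift is 9.
Subtract 9 from each ciphertext letter:
P(15): 15−9=6 → G
L(11): 11−9=2 → C
B(1): 1−9=-8≡18 → S
Q(16): 16−9=7 → H
K(10): 10−9=1 → B
P(15): 15−9=6 → G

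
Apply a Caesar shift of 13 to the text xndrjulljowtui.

kaqewhyywbjghv

x(23): 23+13=36≡10 → k
n(13): 13+13=26≡0 → a
d(3): 3+13=16 → q
r(17): 17+13=30≡4 → e
j(9): 9+13=22 → w
u(20): 20+13=33≡7 → h
l(11): 11+13=24 → y
l(11): 11+13=24 → y
j(9): 9+13=22 → w
o(14): 14+13=27≡1 → b
w(22): 22+13=35≡9 → j
t(19): 19+13=32≡6 → g
u(20): 20+13=33≡7 → h
i(8): 8+13=21 → v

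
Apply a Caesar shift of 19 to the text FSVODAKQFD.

F(5): 5+19=24 → Y
S(18): 18+19=37≡11 → L
V(21): 21+19=40≡14 → O
O(14): 14+19=33≡7 → H
D(3): 3+19=22 → W
A(0): 0+19=19 → T
K(10): 10+19=29≡3 → D
Q(16): 16+19=35≡9 → J
F(5): 5+19=24 → Y
D(3): 3+19=22 → W

YLOHWTDJYW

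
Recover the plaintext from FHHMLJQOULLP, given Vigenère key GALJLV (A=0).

Repeat the key across the ciphertext: GALJLVGALJLV
F(5)−G(6): -1≡25 → Z
H(7)−A(0): 7 → H
H(7)−L(11): -4≡22 → W
M(12)−J(9): 3 → D
L(11)−L(11): 0 → A
J(9)−V(21): -12≡14 → O
Q(16)−G(6): 10 → K
O(14)−A(0): 14 → O
U(20)−L(11): 9 → J
L(11)−J(9): 2 → C
L(11)−L(11): 0 → A
P(15)−V(21): -6≡20 → U

ZHWDAOKOJCAU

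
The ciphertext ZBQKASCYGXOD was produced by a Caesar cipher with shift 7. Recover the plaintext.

SUJDTLVRZQHW

Z(25): 25−7=18 → S
B(1): 1−7=-6≡20 → U
Q(16): 16−7=9 → J
K(10): 10−7=3 → D
A(0): 0−7=-7≡19 → T
S(18): 18−7=11 → L
C(2): 2−7=-5≡21 → V
Y(24): 24−7=17 → R
G(6): 6−7=-1≡25 → Z
X(23): 23−7=16 → Q
O(14): 14−7=7 → H
D(3): 3−7=-4≡22 → W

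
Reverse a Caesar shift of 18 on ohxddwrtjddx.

o(14): 14−18=-4≡22 → w
h(7): 7−18=-11≡15 → p
x(23): 23−18=5 → f
d(3): 3−18=-15≡11 → l
d(3): 3−18=-15≡11 → l
w(22): 22−18=4 → e
r(17): 17−18=-1≡25 → z
t(19): 19−18=1 → b
j(9): 9−18=-9≡17 → r
d(3): 3−18=-15≡11 → l
d(3): 3−18=-15≡11 → l
x(23): 23−18=5 → f

wpfllezbrllf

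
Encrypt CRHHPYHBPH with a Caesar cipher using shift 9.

LAQQYHQKYQ

C(2): 2+9=11 → L
R(17): 17+9=26≡0 → A
H(7): 7+9=16 → Q
H(7): 7+9=16 → Q
P(15): 15+9=24 → Y
Y(24): 24+9=33≡7 → H
H(7): 7+9=16 → Q
B(1): 1+9=10 → K
P(15): 15+9=24 → Y
H(7): 7+9=16 → Q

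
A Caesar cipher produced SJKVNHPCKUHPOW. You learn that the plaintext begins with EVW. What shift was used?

14

From the crib: S(18)−E(4)=14, so the shift is 14.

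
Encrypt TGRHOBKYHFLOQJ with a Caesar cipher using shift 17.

T(19): 19+17=36≡10 → K
G(6): 6+17=23 → X
R(17): 17+17=34≡8 → I
H(7): 7+17=24 → Y
O(14): 14+17=31≡5 → F
B(1): 1+17=18 → S
K(10): 10+17=27≡1 → B
Y(24): 24+17=41≡15 → P
H(7): 7+17=24 → Y
F(5): 5+17=22 → W
L(11): 11+17=28≡2 → C
O(14): 14+17=31≡5 → F
Q(16): 16+17=33≡7 → H
J(9): 9+17=26≡0 → A

KXIYFSBPYWCFHA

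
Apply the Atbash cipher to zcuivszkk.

z(25) → a(0)
c(2) → x(23)
u(20) → f(5)
i(8) → r(17)
v(21) → e(4)
s(18) → h(7)
z(25) → a(0)
k(10) → p(15)
k(10) → p(15)

axfrehapp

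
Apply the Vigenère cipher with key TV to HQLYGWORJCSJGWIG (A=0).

ALETZRHMCXLEZRBB

Repeat the key across the message: TVTVTVTVTVTVTVTV
H(7)+T(19): 26≡0 → A
Q(16)+V(21): 37≡11 → L
L(11)+T(19): 30≡4 → E
Y(24)+V(21): 45≡19 → T
G(6)+T(19): 25 → Z
W(22)+V(21): 43≡17 → R
O(14)+T(19): 33≡7 → H
R(17)+V(21): 38≡12 → M
J(9)+T(19): 28≡2 → C
C(2)+V(21): 23 → X
S(18)+T(19): 37≡11 → L
J(9)+V(21): 30≡4 → E
G(6)+T(19): 25 → Z
W(22)+V(21): 43≡17 → R
I(8)+T(19): 27≡1 → B
G(6)+V(21): 27≡1 → B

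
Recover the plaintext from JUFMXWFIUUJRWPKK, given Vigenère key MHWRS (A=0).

XNJVFKYMDCXKAYSY

Repeat the key across the ciphertext: MHWRSMHWRSMHWRSM
J(9)−M(12): -3≡23 → X
U(20)−H(7): 13 → N
F(5)−W(22): -17≡9 → J
M(12)−R(17): -5≡21 → V
X(23)−S(18): 5 → F
W(22)−M(12): 10 → K
F(5)−H(7): -2≡24 → Y
I(8)−W(22): -14≡12 → M
U(20)−R(17): 3 → D
U(20)−S(18): 2 → C
J(9)−M(12): -3≡23 → X
R(17)−H(7): 10 → K
W(22)−W(22): 0 → A
P(15)−R(17): -2≡24 → Y
K(10)−S(18): -8≡18 → S
K(10)−M(12): -2≡24 → Y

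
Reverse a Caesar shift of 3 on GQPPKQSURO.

DNMMHNPROL

G(6): 6−3=3 → D
Q(16): 16−3=13 → N
P(15): 15−3=12 → M
P(15): 15−3=12 → M
K(10): 10−3=7 → H
Q(16): 16−3=13 → N
S(18): 18−3=15 → P
U(20): 20−3=17 → R
R(17): 17−3=14 → O
O(14): 14−3=11 → L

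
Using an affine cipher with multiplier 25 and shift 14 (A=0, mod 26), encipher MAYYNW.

M(12): 25·12+14=314≡2 → C
A(0): 25·0+14=14 → O
Y(24): 25·24+14=614≡16 → Q
Y(24): 25·24+14=614≡16 → Q
N(13): 25·13+14=339≡1 → B
W(22): 25·22+14=564≡18 → S

COQQBS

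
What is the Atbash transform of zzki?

aapr

z(25) → a(0)
z(25) → a(0)
k(10) → p(15)
i(8) → r(17)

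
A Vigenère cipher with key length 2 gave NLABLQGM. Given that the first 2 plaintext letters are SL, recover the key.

Subtract each crib letter from the matching ciphertext letter (mod 26):
N(13)−S(18)=-5≡21 → V
L(11)−L(11)=0 → A

VA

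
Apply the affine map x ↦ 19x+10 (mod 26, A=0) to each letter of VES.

TIO

V(21): 19·21+10=409≡19 → T
E(4): 19·4+10=86≡8 → I
S(18): 19·18+10=352≡14 → O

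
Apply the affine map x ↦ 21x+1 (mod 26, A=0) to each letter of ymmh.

y(24): 21·24+1=505≡11 → l
m(12): 21·12+1=253≡19 → t
m(12): 21·12+1=253≡19 → t
h(7): 21·7+1=148≡18 → s

ltts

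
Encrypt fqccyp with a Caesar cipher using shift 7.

f(5): 5+7=12 → m
q(16): 16+7=23 → x
c(2): 2+7=9 → j
c(2): 2+7=9 → j
y(24): 24+7=31≡5 → f
p(15): 15+7=22 → w

mxjjfw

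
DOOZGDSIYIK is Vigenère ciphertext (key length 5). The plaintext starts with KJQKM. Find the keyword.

TFYPU

Subtract each crib letter from the matching ciphertext letter (mod 26):
D(3)−K(10)=-7≡19 → T
O(14)−J(9)=5 → F
O(14)−Q(16)=-2≡24 → Y
Z(25)−K(10)=15 → P
G(6)−M(12)=-6≡20 → U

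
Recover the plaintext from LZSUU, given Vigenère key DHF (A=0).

ISNRN

Repeat the key across the ciphertext: DHFDH
L(11)−D(3): 8 → I
Z(25)−H(7): 18 → S
S(18)−F(5): 13 → N
U(20)−D(3): 17 → R
U(20)−H(7): 13 → N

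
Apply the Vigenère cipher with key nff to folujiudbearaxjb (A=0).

Repeat the key across the message: nffnffnffnffnffn
f(5)+n(13): 18 → s
o(14)+f(5): 19 → t
l(11)+f(5): 16 → q
u(20)+n(13): 33≡7 → h
j(9)+f(5): 14 → o
i(8)+f(5): 13 → n
u(20)+n(13): 33≡7 → h
d(3)+f(5): 8 → i
b(1)+f(5): 6 → g
e(4)+n(13): 17 → r
a(0)+f(5): 5 → f
r(17)+f(5): 22 → w
a(0)+n(13): 13 → n
x(23)+f(5): 28≡2 → c
j(9)+f(5): 14 → o
b(1)+n(13): 14 → o

stqhonhigrfwncoo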